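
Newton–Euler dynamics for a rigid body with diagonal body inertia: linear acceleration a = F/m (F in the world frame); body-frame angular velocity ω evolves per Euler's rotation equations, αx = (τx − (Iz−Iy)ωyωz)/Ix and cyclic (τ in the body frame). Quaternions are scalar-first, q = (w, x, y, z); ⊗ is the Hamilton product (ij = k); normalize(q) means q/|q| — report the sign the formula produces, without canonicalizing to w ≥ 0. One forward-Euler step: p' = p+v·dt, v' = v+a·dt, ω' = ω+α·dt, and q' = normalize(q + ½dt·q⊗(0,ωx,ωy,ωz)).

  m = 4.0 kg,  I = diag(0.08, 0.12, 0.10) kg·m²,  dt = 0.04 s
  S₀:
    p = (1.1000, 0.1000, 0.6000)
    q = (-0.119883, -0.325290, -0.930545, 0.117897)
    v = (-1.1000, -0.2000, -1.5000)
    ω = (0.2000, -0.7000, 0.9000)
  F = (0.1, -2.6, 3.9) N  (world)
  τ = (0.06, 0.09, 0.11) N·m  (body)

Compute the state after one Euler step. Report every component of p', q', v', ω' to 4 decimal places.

ω×(Iω) gyroscopic = (0.0126, -0.0036, -0.0056)
α = I⁻¹(τ − ω×Iω) = (0.5925, 0.7800, 1.1560)
new body rate ω' = (0.2237, -0.6688, 0.9462)
2q̇ = q⊗(0,ω) = (-0.6924308, -0.7789392, 0.4002585, 0.3059173)
q' = normalize(q + ½dt·q⊗(0,ω)) = (-0.1337, -0.3408, -0.9223, 0.1240)
linear accel F/m = (0.0250, -0.6500, 0.9750)
p' = p + v·dt = (1.0560, 0.0920, 0.5400)
v' = v + a·dt = (-1.0990, -0.2260, -1.4610)

p' = (1.0560, 0.0920, 0.5400)
q' = (-0.1337, -0.3408, -0.9223, 0.1240)
v' = (-1.0990, -0.2260, -1.4610)
ω' = (0.2237, -0.6688, 0.9462)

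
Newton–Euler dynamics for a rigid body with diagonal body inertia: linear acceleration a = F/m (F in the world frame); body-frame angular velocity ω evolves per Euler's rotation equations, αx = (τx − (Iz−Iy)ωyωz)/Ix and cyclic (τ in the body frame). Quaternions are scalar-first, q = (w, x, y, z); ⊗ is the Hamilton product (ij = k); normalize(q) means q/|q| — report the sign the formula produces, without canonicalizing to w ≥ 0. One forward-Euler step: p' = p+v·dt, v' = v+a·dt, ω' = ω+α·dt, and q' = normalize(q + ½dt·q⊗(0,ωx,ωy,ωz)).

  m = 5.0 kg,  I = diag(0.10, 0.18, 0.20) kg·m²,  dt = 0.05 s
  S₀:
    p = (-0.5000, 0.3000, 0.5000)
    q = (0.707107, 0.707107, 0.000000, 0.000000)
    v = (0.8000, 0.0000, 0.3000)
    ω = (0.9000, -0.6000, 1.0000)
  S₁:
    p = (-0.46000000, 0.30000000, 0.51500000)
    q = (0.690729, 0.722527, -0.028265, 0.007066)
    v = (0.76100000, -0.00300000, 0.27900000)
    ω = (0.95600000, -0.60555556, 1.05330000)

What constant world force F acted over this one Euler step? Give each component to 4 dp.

v₁ − v₀ = (-0.03900000, -0.00300000, -0.02100000)
F = m·Δv/dt = (-3.9000, -0.3000, -2.1000)

F = (-3.9000, -0.3000, -2.1000)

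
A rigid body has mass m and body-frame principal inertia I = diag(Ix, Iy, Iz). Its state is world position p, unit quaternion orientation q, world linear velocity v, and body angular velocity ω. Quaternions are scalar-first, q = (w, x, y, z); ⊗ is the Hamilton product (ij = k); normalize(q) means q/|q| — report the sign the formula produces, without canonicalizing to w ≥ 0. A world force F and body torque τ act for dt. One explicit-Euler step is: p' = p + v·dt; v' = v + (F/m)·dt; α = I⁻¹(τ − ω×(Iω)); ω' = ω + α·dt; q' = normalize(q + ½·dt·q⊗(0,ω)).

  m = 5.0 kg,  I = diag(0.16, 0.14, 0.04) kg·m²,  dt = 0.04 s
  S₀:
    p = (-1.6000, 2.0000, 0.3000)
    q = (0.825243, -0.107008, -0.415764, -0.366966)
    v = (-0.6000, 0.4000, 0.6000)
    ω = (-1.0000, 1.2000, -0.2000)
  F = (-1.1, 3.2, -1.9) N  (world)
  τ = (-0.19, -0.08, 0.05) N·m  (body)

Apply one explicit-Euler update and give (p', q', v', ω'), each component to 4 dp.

a = (-0.2200, 0.6400, -0.3800)
new position p' = (-1.6240, 2.0160, 0.3240)
v' = v + a·dt = (-0.6088, 0.4256, 0.5848)
α = I⁻¹(τ − ω×Iω) = (-1.3375, -0.7429, 0.6500)
ω + α·dt = (-1.0535, 1.1703, -0.1740)
Hamilton product q⊗(0,ω) = (0.3185156, -0.3017310, 1.3358560, -0.7092222)
q + ½dt·q⊗(0,ω), renormalized = (0.8312, -0.1130, -0.3889, -0.3810)

p' = (-1.6240, 2.0160, 0.3240)
q' = (0.8312, -0.1130, -0.3889, -0.3810)
v' = (-0.6088, 0.4256, 0.5848)
ω' = (-1.0535, 1.1703, -0.1740)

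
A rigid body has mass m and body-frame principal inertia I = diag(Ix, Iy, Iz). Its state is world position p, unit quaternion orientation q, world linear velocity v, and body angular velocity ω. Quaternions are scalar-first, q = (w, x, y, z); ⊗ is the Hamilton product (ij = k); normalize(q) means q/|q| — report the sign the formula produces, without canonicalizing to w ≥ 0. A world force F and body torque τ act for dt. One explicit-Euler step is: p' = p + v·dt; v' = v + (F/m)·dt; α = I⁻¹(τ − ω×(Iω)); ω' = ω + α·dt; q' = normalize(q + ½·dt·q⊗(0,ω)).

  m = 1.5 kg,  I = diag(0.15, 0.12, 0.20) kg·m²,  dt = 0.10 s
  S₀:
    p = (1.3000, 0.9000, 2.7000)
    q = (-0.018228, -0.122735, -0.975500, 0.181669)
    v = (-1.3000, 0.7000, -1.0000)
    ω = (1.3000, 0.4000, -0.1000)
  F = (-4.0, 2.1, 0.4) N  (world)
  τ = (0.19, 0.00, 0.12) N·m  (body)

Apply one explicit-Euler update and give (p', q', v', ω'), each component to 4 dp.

p' = (1.1700, 0.9700, 2.6000)
q' = (0.0101, -0.1224, -0.9624, 0.2422)
v' = (-1.5667, 0.8400, -0.9733)
ω' = (1.4288, 0.3946, -0.0322)

gyro term ω×Iω = (-0.0032, 0.0065, -0.0156)
α = I⁻¹(τ − ω×Iω) = (1.2880, -0.0542, 0.6780)
ω + α·dt = (1.4288, 0.3946, -0.0322)
q⊗(0,ω) = (0.5679224, 0.0011860, 0.2166050, 1.2208788)
q' = normalize(q + ½dt·q⊗(0,ω)) = (0.0101, -0.1224, -0.9624, 0.2422)
a = (-2.6667, 1.4000, 0.2667)
p' = p + v·dt = (1.1700, 0.9700, 2.6000)
new velocity v' = (-1.5667, 0.8400, -0.9733)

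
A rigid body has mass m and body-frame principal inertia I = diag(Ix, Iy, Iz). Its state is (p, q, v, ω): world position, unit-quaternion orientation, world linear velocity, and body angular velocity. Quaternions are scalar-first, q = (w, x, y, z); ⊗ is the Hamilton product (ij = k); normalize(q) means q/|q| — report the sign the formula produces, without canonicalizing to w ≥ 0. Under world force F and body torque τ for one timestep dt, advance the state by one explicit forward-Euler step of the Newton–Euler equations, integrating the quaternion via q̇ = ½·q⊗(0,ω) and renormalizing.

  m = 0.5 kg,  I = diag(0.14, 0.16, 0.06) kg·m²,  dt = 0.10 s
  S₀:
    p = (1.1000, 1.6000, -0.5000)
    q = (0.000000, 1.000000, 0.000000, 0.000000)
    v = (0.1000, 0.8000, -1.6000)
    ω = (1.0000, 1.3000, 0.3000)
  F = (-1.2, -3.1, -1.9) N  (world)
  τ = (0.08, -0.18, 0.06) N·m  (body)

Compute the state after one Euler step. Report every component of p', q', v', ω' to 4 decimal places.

p' = (1.1100, 1.6800, -0.6600)
q' = (-0.0498, 0.9965, -0.0149, 0.0648)
v' = (-0.1400, 0.1800, -1.9800)
ω' = (1.0850, 1.1725, 0.3567)

α = I⁻¹(τ − ω×Iω) = (0.8500, -1.2750, 0.5667)
new body rate ω' = (1.0850, 1.1725, 0.3567)
2q̇ = q⊗(0,ω) = (-1.0000000, 0.0000000, -0.3000000, 1.3000000)
updated quaternion q' = (-0.0498, 0.9965, -0.0149, 0.0648)
p + v·dt = (1.1100, 1.6800, -0.6600)
v' = v + a·dt = (-0.1400, 0.1800, -1.9800)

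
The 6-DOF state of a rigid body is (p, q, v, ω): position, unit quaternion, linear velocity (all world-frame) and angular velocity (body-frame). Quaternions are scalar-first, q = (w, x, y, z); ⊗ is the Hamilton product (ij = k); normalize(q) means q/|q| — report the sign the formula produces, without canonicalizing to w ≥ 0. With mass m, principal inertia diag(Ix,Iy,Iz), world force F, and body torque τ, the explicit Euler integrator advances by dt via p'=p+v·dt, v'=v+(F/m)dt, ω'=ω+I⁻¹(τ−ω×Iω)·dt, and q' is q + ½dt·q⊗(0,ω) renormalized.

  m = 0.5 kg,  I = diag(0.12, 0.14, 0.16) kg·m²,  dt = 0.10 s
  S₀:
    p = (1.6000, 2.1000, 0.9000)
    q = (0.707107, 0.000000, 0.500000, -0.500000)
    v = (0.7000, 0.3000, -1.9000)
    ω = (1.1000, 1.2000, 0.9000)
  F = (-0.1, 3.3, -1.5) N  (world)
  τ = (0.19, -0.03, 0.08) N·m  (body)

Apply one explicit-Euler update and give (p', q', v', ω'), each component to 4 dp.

a = (-0.2000, 6.6000, -3.0000)
p' = p + v·dt = (1.6700, 2.1300, 0.7100)
v' = v + a·dt = (0.6800, 0.9600, -2.2000)
(τ − ω×Iω)/I = (1.4033, 0.0686, 0.3350)
new body rate ω' = (1.2403, 1.2069, 0.9335)
2q̇ = q⊗(0,ω) = (-0.1500000, 1.8278177, 0.2985284, 0.0863963)
q + ½dt·q⊗(0,ω), renormalized = (0.6966, 0.0910, 0.5127, -0.4936)

p' = (1.6700, 2.1300, 0.7100)
q' = (0.6966, 0.0910, 0.5127, -0.4936)
v' = (0.6800, 0.9600, -2.2000)
ω' = (1.2403, 1.2069, 0.9335)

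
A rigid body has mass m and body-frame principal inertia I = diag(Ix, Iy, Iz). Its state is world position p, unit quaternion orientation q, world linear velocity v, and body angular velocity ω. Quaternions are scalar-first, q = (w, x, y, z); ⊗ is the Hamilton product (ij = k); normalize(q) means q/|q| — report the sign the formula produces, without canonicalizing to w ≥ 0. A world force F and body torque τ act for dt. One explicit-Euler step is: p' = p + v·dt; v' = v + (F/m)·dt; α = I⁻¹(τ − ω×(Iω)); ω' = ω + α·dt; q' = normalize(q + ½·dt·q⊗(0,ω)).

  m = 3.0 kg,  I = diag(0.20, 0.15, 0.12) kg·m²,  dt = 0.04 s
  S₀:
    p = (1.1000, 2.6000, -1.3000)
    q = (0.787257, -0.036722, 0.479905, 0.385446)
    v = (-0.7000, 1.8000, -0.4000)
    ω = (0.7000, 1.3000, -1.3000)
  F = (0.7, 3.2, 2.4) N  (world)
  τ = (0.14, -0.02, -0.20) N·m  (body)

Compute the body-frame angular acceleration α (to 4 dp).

precession coupling ω×(Iω) = (0.0507, -0.0728, -0.0455)
angular accel α = (0.4465, 0.3520, -1.2875)

α = (0.4465, 0.3520, -1.2875)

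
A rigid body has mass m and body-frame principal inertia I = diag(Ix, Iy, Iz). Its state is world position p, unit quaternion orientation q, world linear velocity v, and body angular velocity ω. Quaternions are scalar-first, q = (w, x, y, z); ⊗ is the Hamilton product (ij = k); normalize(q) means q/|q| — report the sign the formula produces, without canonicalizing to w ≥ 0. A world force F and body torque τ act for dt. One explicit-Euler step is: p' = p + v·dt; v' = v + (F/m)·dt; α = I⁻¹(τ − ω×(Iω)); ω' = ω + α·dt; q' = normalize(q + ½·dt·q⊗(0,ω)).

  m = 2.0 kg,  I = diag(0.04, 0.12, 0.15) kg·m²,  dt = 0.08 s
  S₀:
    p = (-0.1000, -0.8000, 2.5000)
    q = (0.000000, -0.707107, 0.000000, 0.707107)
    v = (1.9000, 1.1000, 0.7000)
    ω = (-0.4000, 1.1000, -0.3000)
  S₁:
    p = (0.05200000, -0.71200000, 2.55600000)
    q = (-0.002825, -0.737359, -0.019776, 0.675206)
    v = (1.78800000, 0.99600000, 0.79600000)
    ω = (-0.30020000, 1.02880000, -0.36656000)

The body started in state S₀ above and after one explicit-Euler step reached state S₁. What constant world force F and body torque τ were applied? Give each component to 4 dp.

F = (-2.8000, -2.6000, 2.4000)
τ = (0.0400, -0.1200, -0.1600)

Δω = ω₁−ω₀ = (0.09980000, -0.07120000, -0.06656000)
gyro term ω₀×Iω₀ = (-0.0099, -0.0132, -0.0352)
I·α + gyro = (0.0400, -0.1200, -0.1600)
Δv = v₁−v₀ = (-0.11200000, -0.10400000, 0.09600000)
applied force F = (-2.8000, -2.6000, 2.4000)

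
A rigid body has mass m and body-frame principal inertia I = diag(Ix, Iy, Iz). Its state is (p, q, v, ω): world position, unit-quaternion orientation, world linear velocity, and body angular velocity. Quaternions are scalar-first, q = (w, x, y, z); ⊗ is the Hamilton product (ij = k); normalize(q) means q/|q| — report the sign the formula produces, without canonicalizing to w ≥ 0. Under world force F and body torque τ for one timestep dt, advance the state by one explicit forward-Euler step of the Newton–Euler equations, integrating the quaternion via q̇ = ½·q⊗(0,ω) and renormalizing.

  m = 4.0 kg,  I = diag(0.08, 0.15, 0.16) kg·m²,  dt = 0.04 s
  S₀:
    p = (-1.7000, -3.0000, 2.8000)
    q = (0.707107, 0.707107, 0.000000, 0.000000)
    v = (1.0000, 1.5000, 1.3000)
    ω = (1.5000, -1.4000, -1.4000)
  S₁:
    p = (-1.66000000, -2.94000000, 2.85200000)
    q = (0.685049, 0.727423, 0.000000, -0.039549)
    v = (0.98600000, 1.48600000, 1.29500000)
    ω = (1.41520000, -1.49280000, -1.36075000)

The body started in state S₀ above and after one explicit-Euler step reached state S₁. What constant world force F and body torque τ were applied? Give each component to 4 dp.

F = (-1.4000, -1.4000, -0.5000)
τ = (-0.1500, -0.1800, 0.0100)

v₁ − v₀ = (-0.01400000, -0.01400000, -0.00500000)
m·(v₁−v₀)/dt = (-1.4000, -1.4000, -0.5000)
ω₁ − ω₀ = (-0.08480000, -0.09280000, 0.03925000)
gyro term ω₀×Iω₀ = (0.0196, 0.1680, -0.1470)
I·α + gyro = (-0.1500, -0.1800, 0.0100)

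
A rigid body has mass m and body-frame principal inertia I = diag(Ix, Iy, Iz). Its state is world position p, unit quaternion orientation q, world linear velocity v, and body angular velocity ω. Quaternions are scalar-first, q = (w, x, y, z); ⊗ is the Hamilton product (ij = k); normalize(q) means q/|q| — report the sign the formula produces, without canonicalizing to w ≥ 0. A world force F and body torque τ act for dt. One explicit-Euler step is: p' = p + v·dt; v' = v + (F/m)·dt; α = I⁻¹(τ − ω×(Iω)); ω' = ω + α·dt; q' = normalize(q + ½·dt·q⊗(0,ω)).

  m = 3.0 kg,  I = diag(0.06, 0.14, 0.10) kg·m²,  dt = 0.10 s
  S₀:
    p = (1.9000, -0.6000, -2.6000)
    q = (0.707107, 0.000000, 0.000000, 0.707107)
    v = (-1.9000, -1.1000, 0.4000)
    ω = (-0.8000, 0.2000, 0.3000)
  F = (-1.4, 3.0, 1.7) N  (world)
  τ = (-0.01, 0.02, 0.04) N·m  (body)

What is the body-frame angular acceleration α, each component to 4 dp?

precession coupling ω×(Iω) = (-0.0024, 0.0096, -0.0128)
α = I⁻¹(τ − ω×Iω) = (-0.1267, 0.0743, 0.5280)

α = (-0.1267, 0.0743, 0.5280)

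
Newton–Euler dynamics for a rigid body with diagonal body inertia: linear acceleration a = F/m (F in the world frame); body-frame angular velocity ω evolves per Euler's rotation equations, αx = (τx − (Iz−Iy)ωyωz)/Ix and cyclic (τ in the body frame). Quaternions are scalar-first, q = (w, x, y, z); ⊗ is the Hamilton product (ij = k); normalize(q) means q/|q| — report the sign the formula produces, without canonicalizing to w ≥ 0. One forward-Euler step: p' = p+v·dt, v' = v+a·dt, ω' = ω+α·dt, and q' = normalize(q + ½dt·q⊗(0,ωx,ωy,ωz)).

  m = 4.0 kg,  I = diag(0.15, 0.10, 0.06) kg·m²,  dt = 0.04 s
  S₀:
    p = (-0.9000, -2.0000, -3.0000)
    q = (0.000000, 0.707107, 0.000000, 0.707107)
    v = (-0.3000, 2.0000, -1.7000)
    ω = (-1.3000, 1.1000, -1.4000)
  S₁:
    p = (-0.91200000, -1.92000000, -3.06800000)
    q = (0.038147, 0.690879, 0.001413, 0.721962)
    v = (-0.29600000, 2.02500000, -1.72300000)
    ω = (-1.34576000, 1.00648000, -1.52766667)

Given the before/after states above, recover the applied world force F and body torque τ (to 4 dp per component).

F = (0.4000, 2.5000, -2.3000)
τ = (-0.1100, -0.0700, -0.1200)

rate change Δω = (-0.04576000, -0.09352000, -0.12766667)
ω₀×(Iω₀) = (0.0616, 0.1638, 0.0715)
applied torque τ = (-0.1100, -0.0700, -0.1200)
Δv = v₁−v₀ = (0.00400000, 0.02500000, -0.02300000)
m·(v₁−v₀)/dt = (0.4000, 2.5000, -2.3000)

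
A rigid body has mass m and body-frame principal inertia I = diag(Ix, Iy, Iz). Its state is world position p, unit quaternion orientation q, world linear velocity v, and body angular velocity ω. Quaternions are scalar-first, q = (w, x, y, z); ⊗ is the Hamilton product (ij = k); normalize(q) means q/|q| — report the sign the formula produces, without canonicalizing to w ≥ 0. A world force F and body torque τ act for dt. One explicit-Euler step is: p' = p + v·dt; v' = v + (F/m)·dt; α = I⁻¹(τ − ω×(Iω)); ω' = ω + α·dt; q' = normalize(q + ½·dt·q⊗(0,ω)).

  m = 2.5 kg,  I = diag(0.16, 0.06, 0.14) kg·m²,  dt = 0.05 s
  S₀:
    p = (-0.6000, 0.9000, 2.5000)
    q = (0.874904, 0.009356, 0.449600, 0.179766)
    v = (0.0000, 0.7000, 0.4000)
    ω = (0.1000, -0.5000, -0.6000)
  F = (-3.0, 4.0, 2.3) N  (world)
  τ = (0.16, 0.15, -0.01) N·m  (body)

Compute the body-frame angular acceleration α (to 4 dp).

α = (0.8500, 2.5200, -0.1071)

precession coupling ω×(Iω) = (0.0240, -0.0012, 0.0050)
(τ − ω×Iω)/I = (0.8500, 2.5200, -0.1071)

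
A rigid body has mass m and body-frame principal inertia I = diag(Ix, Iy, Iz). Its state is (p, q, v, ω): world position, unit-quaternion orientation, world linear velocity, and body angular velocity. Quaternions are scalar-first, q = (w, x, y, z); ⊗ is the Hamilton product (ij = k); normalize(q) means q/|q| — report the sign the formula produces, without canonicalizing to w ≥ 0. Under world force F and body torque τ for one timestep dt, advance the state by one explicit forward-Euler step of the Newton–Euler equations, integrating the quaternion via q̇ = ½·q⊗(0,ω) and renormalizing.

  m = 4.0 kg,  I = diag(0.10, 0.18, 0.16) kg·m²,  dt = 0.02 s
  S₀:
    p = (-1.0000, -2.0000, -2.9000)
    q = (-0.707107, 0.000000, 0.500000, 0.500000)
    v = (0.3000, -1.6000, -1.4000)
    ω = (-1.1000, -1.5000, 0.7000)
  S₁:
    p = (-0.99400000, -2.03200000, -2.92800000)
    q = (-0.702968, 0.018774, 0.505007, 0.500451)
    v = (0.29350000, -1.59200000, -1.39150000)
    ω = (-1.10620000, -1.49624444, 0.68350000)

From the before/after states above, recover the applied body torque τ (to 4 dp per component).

τ = (-0.0100, 0.0800, 0.0000)

rate change Δω = (-0.00620000, 0.00375556, -0.01650000)
precession coupling = (0.0210, 0.0462, 0.1320)
τ = I·(Δω/dt) + ω₀×(Iω₀) = (-0.0100, 0.0800, 0.0000)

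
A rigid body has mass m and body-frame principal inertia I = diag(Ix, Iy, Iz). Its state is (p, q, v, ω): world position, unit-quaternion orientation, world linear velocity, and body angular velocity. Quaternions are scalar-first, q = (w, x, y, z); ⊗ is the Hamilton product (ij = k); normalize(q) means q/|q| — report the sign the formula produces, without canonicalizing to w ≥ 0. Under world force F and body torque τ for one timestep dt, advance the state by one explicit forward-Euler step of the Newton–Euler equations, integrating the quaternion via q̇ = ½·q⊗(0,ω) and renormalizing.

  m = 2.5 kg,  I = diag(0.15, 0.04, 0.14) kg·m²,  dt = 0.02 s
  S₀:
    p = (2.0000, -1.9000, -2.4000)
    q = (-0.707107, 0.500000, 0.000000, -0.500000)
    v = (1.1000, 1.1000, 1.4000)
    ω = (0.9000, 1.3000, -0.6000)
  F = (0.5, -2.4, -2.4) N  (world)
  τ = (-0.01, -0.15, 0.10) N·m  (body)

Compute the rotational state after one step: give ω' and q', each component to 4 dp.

α = I⁻¹(τ − ω×Iω) = (0.4533, -3.6150, 1.6336)
ω + α·dt = (0.9091, 1.2277, -0.5673)
q⊗(0,ω) = (-0.7500000, 0.0136037, -1.0692391, 1.0742642)
updated quaternion q' = (-0.7145, 0.5001, -0.0107, -0.4892)

ω' = (0.9091, 1.2277, -0.5673)
q' = (-0.7145, 0.5001, -0.0107, -0.4892)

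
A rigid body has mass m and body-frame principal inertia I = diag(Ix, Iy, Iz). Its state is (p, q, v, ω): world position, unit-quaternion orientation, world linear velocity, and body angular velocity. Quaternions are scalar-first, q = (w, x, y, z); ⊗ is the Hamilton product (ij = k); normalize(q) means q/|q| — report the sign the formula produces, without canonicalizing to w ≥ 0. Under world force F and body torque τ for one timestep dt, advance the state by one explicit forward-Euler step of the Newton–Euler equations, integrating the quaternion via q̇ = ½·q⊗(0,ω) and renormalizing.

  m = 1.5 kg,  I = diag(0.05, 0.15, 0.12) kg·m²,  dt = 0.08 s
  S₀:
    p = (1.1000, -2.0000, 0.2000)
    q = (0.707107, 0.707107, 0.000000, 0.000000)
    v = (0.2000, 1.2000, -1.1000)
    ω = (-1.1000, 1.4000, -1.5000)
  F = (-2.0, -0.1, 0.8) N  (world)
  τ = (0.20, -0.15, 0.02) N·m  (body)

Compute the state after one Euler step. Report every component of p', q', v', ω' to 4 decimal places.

a = (-1.3333, -0.0667, 0.5333)
p' = p + v·dt = (1.1160, -1.9040, 0.1120)
v + (F/m)dt = (0.0933, 1.1947, -1.0573)
gyro term ω×Iω = (0.0630, -0.1155, -0.1540)
angular accel α = (2.7400, -0.2300, 1.4500)
ω + α·dt = (-0.8808, 1.3816, -1.3840)
2q̇ = q⊗(0,ω) = (0.7778177, -0.7778177, 2.0506103, -0.0707107)
updated quaternion q' = (0.7350, 0.6731, 0.0817, -0.0028)

p' = (1.1160, -1.9040, 0.1120)
q' = (0.7350, 0.6731, 0.0817, -0.0028)
v' = (0.0933, 1.1947, -1.0573)
ω' = (-0.8808, 1.3816, -1.3840)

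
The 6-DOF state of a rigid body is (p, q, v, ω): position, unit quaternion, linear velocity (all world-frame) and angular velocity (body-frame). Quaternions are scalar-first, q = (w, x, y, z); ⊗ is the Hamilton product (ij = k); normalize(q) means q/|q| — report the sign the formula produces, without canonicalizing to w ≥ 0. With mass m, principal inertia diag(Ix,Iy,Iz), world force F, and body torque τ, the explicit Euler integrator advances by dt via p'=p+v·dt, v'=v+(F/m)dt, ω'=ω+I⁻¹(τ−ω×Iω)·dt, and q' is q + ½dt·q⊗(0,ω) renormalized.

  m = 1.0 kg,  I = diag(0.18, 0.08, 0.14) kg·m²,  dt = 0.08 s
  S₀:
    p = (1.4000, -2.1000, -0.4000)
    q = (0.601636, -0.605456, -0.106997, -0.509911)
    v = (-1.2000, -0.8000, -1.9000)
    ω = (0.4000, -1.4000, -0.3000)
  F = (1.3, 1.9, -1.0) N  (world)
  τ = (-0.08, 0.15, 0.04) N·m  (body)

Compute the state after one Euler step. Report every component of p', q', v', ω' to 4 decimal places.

p' = (1.3040, -2.1640, -0.5520)
q' = (0.5982, -0.6220, -0.1558, -0.4807)
v' = (-1.0960, -0.6480, -1.9800)
ω' = (0.3532, -1.2452, -0.3091)

p' = p + v·dt = (1.3040, -2.1640, -0.5520)
v' = v + a·dt = (-1.0960, -0.6480, -1.9800)
ω×(Iω) gyroscopic = (0.0252, -0.0048, 0.0560)
(τ − ω×Iω)/I = (-0.5844, 1.9350, -0.1143)
ω + α·dt = (0.3532, -1.2452, -0.3091)
2q̇ = q⊗(0,ω) = (-0.0605867, -0.4411219, -1.2278916, 0.7099464)
updated quaternion q' = (0.5982, -0.6220, -0.1558, -0.4807)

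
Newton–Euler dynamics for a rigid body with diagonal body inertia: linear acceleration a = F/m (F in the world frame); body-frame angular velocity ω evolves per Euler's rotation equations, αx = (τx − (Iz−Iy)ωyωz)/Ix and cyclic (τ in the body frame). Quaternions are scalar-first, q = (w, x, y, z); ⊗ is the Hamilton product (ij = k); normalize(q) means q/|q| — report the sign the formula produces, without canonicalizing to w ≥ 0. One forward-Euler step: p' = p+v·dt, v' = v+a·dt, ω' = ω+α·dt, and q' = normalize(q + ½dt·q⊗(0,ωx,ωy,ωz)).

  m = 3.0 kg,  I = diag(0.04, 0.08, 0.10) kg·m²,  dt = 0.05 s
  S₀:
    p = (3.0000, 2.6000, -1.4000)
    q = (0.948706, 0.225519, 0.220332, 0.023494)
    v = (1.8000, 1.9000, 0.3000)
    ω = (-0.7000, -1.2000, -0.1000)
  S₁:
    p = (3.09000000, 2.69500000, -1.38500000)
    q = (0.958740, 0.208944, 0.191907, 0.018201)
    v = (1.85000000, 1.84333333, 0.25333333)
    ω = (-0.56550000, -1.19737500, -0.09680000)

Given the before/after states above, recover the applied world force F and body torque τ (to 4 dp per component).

F = (3.0000, -3.4000, -2.8000)
τ = (0.1100, 0.0000, 0.0400)

rate change Δω = (0.13450000, 0.00262500, 0.00320000)
ω₀×(Iω₀) = (0.0024, -0.0042, 0.0336)
τ = I·(Δω/dt) + ω₀×(Iω₀) = (0.1100, 0.0000, 0.0400)
velocity change Δv = (0.05000000, -0.05666667, -0.04666667)
m·(v₁−v₀)/dt = (3.0000, -3.4000, -2.8000)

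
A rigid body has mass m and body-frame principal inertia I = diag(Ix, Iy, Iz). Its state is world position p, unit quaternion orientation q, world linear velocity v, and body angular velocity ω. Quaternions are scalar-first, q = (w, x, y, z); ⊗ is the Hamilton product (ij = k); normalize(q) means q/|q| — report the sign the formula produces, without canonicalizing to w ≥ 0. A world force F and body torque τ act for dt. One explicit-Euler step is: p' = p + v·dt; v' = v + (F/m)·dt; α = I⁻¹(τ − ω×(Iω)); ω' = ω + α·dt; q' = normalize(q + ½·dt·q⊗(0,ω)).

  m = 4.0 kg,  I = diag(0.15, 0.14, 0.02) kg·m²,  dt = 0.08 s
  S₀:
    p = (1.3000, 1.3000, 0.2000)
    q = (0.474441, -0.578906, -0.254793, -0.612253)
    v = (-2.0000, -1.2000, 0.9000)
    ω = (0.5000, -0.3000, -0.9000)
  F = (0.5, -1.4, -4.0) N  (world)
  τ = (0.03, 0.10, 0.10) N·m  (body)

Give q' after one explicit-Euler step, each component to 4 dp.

q⊗(0,ω) = (-0.3380126, 0.2828583, -0.9694742, -0.1259286)
updated quaternion q' = (0.4605, -0.5671, -0.2933, -0.6167)

q' = (0.4605, -0.5671, -0.2933, -0.6167)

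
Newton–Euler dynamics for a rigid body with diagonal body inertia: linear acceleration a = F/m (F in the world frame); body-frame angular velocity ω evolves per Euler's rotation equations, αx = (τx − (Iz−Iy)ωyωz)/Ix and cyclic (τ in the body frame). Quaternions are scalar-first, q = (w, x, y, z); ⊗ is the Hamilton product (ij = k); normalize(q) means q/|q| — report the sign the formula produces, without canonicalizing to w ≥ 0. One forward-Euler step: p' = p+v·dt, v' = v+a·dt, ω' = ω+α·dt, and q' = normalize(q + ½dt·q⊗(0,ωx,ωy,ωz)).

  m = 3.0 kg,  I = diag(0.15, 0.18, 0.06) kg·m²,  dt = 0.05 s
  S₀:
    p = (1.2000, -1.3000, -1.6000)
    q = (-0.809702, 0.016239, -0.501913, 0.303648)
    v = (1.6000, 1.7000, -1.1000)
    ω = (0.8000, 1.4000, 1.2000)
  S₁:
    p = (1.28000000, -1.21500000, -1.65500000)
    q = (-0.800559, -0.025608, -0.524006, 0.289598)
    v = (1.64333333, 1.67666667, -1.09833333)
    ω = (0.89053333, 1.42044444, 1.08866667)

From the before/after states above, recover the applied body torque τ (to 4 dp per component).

rate change Δω = (0.09053333, 0.02044444, -0.11133333)
τ = I·(Δω/dt) + ω₀×(Iω₀) = (0.0700, 0.1600, -0.1000)

τ = (0.0700, 0.1600, -0.1000)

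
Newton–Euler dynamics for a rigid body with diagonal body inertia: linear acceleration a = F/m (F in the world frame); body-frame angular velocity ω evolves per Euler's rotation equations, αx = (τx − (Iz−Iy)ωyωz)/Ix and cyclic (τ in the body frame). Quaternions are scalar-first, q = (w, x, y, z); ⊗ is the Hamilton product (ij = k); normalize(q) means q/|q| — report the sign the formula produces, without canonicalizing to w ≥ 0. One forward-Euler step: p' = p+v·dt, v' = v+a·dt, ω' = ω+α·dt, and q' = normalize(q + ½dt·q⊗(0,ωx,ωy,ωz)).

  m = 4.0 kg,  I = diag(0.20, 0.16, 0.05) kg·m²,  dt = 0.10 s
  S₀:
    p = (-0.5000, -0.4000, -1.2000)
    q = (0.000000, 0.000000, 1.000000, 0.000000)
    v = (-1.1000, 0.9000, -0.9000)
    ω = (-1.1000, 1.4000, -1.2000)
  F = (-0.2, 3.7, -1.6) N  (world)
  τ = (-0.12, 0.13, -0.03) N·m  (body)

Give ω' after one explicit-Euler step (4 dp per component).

gyro term ω×Iω = (0.1848, 0.1980, 0.0616)
α = I⁻¹(τ − ω×Iω) = (-1.5240, -0.4250, -1.8320)
ω' = ω + α·dt = (-1.2524, 1.3575, -1.3832)

ω' = (-1.2524, 1.3575, -1.3832)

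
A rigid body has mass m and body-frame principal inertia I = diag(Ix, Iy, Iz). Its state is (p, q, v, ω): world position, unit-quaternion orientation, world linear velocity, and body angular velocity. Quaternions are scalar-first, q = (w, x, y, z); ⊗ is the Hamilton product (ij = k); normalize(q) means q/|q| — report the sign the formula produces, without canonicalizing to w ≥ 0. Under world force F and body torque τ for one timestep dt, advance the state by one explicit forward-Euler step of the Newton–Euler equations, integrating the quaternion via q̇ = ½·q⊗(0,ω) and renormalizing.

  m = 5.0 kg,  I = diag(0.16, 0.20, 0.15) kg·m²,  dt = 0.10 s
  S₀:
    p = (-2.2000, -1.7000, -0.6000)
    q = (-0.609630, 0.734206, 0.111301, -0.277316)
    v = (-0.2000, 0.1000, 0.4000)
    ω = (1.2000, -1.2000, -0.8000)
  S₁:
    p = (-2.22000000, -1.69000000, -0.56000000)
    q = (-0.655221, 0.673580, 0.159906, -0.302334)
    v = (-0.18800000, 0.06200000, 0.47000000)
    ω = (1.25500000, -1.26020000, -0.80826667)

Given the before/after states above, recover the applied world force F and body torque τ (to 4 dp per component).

v₁ − v₀ = (0.01200000, -0.03800000, 0.07000000)
F = m·Δv/dt = (0.6000, -1.9000, 3.5000)
ω₁ − ω₀ = (0.05500000, -0.06020000, -0.00826667)
applied torque τ = (0.0400, -0.1300, -0.0700)

F = (0.6000, -1.9000, 3.5000)
τ = (0.0400, -0.1300, -0.0700)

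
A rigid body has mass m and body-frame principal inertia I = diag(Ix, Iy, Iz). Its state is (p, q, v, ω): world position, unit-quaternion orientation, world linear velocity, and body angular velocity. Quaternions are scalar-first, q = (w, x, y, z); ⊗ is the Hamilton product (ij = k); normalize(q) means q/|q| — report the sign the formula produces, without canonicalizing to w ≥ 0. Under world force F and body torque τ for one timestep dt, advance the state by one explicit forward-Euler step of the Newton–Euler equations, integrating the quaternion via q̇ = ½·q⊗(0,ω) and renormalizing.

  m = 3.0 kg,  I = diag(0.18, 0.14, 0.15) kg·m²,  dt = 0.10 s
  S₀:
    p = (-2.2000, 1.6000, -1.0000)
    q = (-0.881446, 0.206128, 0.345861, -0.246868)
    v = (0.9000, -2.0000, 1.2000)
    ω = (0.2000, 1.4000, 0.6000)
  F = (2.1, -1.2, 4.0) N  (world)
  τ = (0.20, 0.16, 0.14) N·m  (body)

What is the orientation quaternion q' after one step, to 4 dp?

q' = (-0.8977, 0.2243, 0.2747, -0.2616)

Hamilton product q⊗(0,ω) = (-0.3773102, 0.3768426, -1.4070748, -0.3094606)
q' = normalize(q + ½dt·q⊗(0,ω)) = (-0.8977, 0.2243, 0.2747, -0.2616)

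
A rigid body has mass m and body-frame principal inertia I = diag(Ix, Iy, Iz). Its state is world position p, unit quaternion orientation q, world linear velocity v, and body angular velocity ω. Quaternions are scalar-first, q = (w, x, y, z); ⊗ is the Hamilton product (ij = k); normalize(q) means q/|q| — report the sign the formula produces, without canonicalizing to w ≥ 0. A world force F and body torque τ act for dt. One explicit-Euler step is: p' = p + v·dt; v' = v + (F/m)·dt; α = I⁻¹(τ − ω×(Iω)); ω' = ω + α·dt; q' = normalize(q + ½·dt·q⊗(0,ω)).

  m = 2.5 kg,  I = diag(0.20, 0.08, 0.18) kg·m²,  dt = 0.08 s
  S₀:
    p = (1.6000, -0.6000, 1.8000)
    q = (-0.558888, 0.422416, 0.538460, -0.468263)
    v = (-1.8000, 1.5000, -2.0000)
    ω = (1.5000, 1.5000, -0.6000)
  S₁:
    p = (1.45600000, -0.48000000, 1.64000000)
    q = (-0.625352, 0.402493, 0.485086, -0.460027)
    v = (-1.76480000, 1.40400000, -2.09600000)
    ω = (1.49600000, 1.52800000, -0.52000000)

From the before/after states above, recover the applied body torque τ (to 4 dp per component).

Δω = ω₁−ω₀ = (-0.00400000, 0.02800000, 0.08000000)
gyro term ω₀×Iω₀ = (-0.0900, -0.0180, -0.2700)
I·α + gyro = (-0.1000, 0.0100, -0.0900)

τ = (-0.1000, 0.0100, -0.0900)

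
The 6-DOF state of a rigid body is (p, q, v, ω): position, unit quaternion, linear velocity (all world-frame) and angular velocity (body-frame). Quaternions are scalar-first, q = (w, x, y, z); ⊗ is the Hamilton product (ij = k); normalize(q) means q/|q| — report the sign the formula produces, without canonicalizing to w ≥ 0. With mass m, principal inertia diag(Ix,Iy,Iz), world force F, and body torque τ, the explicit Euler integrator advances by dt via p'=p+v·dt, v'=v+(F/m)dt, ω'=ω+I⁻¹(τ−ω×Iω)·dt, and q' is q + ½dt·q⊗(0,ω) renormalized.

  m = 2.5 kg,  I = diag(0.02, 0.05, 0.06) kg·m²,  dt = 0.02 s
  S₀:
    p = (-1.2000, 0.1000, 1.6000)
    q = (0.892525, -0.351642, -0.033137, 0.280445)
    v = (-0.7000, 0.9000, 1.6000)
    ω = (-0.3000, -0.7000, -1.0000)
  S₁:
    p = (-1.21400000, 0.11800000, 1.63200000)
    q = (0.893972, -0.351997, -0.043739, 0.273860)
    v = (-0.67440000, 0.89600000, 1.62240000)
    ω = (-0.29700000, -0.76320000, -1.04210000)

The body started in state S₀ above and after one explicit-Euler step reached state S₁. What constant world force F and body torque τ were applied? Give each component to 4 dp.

F = (3.2000, -0.5000, 2.8000)
τ = (0.0100, -0.1700, -0.1200)

velocity change Δv = (0.02560000, -0.00400000, 0.02240000)
m·(v₁−v₀)/dt = (3.2000, -0.5000, 2.8000)
rate change Δω = (0.00300000, -0.06320000, -0.04210000)
applied torque τ = (0.0100, -0.1700, -0.1200)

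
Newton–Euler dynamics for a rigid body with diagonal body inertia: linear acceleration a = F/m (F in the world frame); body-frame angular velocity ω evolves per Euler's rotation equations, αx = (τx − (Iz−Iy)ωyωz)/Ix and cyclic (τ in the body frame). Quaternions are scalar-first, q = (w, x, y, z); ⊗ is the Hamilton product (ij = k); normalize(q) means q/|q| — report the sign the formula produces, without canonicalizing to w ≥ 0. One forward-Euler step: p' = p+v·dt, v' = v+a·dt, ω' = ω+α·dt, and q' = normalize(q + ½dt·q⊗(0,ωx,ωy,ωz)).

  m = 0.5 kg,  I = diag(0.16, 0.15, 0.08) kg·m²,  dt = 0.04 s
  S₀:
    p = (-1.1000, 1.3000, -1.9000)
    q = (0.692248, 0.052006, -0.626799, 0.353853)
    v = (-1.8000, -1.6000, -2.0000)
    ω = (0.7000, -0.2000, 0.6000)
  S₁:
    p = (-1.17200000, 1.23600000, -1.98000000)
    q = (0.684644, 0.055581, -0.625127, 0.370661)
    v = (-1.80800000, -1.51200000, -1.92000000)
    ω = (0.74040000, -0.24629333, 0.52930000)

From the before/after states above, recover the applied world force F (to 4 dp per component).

F = (-0.1000, 1.1000, 1.0000)

v₁ − v₀ = (-0.00800000, 0.08800000, 0.08000000)
m·(v₁−v₀)/dt = (-0.1000, 1.1000, 1.0000)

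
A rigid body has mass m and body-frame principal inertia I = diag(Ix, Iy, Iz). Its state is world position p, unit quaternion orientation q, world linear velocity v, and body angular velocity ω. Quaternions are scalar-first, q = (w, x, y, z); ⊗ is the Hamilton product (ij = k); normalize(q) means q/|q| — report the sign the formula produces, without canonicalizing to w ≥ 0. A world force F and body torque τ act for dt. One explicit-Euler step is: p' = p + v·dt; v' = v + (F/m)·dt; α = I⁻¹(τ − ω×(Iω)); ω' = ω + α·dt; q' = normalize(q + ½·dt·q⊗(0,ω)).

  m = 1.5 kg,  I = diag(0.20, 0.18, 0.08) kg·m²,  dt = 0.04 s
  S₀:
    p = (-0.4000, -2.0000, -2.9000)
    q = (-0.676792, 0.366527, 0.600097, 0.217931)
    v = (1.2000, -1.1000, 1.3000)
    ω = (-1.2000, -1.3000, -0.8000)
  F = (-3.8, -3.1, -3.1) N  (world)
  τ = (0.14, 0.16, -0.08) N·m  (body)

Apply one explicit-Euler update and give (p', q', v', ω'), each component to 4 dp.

gyro term ω×Iω = (-0.1040, 0.1152, -0.0312)
α = I⁻¹(τ − ω×Iω) = (1.2200, 0.2489, -0.6100)
ω + α·dt = (-1.1512, -1.2900, -0.8244)
2q̇ = q⊗(0,ω) = (1.3943033, 0.6153831, 0.9115340, 0.7850649)
updated quaternion q' = (-0.6484, 0.3785, 0.6179, 0.2335)
linear accel F/m = (-2.5333, -2.0667, -2.0667)
p + v·dt = (-0.3520, -2.0440, -2.8480)
v + (F/m)dt = (1.0987, -1.1827, 1.2173)

p' = (-0.3520, -2.0440, -2.8480)
q' = (-0.6484, 0.3785, 0.6179, 0.2335)
v' = (1.0987, -1.1827, 1.2173)
ω' = (-1.1512, -1.2900, -0.8244)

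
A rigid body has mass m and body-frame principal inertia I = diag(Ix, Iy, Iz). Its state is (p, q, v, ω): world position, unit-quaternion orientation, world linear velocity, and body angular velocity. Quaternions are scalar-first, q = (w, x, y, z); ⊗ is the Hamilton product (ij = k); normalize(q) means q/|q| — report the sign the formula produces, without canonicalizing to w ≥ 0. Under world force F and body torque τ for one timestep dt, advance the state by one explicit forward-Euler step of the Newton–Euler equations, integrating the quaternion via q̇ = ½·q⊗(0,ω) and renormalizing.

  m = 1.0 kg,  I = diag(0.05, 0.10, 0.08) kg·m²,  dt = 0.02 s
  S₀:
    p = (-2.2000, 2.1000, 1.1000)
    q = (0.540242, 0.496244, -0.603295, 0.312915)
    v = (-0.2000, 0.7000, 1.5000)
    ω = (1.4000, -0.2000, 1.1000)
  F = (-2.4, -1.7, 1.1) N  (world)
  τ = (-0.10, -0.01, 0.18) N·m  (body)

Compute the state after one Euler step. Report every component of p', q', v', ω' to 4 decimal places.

linear accel F/m = (-2.4000, -1.7000, 1.1000)
p + v·dt = (-2.2040, 2.1140, 1.1300)
v + (F/m)dt = (-0.2480, 0.6660, 1.5220)
gyro term ω×Iω = (0.0044, -0.0462, -0.0140)
α = I⁻¹(τ − ω×Iω) = (-2.0880, 0.3620, 2.4250)
new body rate ω' = (1.3582, -0.1928, 1.1485)
q⊗(0,ω) = (-1.1596071, 0.1552973, -0.2158358, 1.3396304)
q' = normalize(q + ½dt·q⊗(0,ω)) = (0.5286, 0.4977, -0.6054, 0.3263)

p' = (-2.2040, 2.1140, 1.1300)
q' = (0.5286, 0.4977, -0.6054, 0.3263)
v' = (-0.2480, 0.6660, 1.5220)
ω' = (1.3582, -0.1928, 1.1485)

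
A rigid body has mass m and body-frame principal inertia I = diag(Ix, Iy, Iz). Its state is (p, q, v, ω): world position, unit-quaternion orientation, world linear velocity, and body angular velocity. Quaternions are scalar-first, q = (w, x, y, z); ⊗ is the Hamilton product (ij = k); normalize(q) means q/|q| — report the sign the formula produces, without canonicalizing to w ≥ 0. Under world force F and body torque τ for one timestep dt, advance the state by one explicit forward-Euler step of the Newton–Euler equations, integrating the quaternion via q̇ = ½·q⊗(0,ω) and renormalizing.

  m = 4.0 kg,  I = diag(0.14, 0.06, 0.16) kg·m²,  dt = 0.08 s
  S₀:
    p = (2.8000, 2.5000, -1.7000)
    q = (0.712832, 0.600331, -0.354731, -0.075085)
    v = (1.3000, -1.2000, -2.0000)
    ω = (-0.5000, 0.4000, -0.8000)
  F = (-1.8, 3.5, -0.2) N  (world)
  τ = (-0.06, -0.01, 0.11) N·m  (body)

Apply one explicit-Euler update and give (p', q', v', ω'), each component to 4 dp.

p' = (2.9040, 2.4040, -1.8600)
q' = (0.7275, 0.5981, -0.3223, -0.0953)
v' = (1.2640, -1.1300, -2.0040)
ω' = (-0.5160, 0.3973, -0.7530)

a = (-0.4500, 0.8750, -0.0500)
new position p' = (2.9040, 2.4040, -1.8600)
v' = v + a·dt = (1.2640, -1.1300, -2.0040)
α = I⁻¹(τ − ω×Iω) = (-0.2000, -0.0333, 0.5875)
new body rate ω' = (-0.5160, 0.3973, -0.7530)
2q̇ = q⊗(0,ω) = (0.3819899, -0.0425972, 0.8029401, -0.5074987)
updated quaternion q' = (0.7275, 0.5981, -0.3223, -0.0953)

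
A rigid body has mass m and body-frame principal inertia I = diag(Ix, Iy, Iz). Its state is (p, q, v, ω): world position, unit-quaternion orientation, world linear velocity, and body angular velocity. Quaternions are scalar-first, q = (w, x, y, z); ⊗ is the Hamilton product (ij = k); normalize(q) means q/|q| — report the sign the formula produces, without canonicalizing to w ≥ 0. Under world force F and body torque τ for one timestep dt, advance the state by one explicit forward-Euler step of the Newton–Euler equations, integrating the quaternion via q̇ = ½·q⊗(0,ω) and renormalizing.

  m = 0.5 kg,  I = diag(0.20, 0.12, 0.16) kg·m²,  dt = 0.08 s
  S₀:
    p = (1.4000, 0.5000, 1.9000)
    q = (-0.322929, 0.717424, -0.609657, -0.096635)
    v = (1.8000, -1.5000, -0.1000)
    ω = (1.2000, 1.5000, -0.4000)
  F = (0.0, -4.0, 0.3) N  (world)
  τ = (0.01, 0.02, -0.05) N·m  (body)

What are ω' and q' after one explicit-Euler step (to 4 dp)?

precession coupling ω×(Iω) = (-0.0240, -0.0192, -0.1440)
(τ − ω×Iω)/I = (0.1700, 0.3267, 0.5875)
new body rate ω' = (1.2136, 1.5261, -0.3530)
q⊗(0,ω) = (0.0149227, 0.0013005, -0.3133859, 1.9368960)
q + ½dt·q⊗(0,ω), renormalized = (-0.3213, 0.7153, -0.6203, -0.0191)

ω' = (1.2136, 1.5261, -0.3530)
q' = (-0.3213, 0.7153, -0.6203, -0.0191)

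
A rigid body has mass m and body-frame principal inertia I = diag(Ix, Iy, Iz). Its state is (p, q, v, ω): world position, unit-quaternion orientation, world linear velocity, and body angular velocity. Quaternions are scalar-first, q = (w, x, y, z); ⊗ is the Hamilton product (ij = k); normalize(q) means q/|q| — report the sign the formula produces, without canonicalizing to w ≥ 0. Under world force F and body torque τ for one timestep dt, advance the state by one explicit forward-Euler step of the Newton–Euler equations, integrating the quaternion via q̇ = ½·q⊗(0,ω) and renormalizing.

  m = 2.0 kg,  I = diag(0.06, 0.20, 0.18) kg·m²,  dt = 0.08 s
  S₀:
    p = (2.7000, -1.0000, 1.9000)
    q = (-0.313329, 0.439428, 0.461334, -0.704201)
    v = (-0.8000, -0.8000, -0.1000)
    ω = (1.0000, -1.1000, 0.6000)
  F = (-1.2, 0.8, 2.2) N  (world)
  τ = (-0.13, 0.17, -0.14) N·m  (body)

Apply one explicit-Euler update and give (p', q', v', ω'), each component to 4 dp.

new position p' = (2.6360, -1.0640, 1.8920)
v' = v + a·dt = (-0.8480, -0.7680, -0.0120)
α = I⁻¹(τ − ω×Iω) = (-2.3867, 1.2100, 0.0778)
new body rate ω' = (0.8091, -1.0032, 0.6062)
2q̇ = q⊗(0,ω) = (0.4905600, -0.8111497, -0.6231959, -1.1327022)
q' = normalize(q + ½dt·q⊗(0,ω)) = (-0.2931, 0.4061, 0.4355, -0.7480)

p' = (2.6360, -1.0640, 1.8920)
q' = (-0.2931, 0.4061, 0.4355, -0.7480)
v' = (-0.8480, -0.7680, -0.0120)
ω' = (0.8091, -1.0032, 0.6062)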